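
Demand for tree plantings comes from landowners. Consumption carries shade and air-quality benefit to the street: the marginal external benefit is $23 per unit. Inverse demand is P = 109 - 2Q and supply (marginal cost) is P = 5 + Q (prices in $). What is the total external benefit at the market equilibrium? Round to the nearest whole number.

$797

Market equilibrium (private): 5 + Q = 109 - 2Q → Q_m = 34.6667.
Total external benefit = MEB × Q_m = 23 × 34.6667 = 797.3341.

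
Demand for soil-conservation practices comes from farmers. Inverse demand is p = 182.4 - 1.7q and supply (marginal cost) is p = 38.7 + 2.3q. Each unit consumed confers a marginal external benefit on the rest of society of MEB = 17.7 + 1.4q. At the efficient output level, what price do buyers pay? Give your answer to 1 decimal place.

Social marginal benefit = demand + MEB = 200.1 - 0.3q.
Set SMB = MC: 200.1 - 0.3q = 38.7 + 2.3q → q* = 62.0769.
Consumer price on the demand curve at q*: 182.4 − 1.7×62.0769 = 76.8693.

P = 76.9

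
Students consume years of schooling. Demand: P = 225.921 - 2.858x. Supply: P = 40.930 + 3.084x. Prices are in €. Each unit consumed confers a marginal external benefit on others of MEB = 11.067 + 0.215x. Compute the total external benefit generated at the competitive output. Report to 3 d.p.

Market equilibrium (private): 40.930 + 3.084x = 225.921 - 2.858x → x_m = 31.1328.
Total external benefit = ∫₀^{x_m} (11.067 + 0.215x) dx = 11.067×31.1328 + ½×0.215×31.1328² = 448.7412.

€448.741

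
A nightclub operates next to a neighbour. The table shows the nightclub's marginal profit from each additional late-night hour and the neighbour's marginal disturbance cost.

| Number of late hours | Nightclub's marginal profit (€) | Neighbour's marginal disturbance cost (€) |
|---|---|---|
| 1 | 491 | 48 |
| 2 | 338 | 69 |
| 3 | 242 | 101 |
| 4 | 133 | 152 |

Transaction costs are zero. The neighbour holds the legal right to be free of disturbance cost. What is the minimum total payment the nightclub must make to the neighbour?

€218

Efficient level: marginal profit ≥ marginal disturbance cost through level 3, so k* = 3.
With the neighbour holding the right, the nightclub must at least compensate total damage at k*: 48 + 69 + 101 = 218.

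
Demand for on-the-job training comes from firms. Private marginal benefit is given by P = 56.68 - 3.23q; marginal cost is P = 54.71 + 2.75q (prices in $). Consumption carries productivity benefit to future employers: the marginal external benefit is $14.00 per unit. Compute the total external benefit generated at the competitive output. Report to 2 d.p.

Market equilibrium (private): 54.71 + 2.75q = 56.68 - 3.23q → q_m = 0.3294.
Total external benefit = MEB × q_m = 14.00 × 0.3294 = 4.6116.

$4.61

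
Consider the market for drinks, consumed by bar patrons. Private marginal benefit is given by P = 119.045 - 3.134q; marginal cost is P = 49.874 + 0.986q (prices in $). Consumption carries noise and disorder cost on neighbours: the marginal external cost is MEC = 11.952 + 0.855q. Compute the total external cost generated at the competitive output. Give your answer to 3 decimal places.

$321.164

Market equilibrium (private): 49.874 + 0.986q = 119.045 - 3.134q → q_m = 16.7891.
Total external cost = ∫₀^{q_m} (11.952 + 0.855q) dq = 11.952×16.7891 + ½×0.855×16.7891² = 321.1644.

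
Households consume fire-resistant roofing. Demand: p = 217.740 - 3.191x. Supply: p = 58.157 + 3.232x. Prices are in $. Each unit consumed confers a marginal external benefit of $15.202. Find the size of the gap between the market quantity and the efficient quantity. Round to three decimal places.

Market equilibrium (private): 58.157 + 3.232x = 217.740 - 3.191x → x_m = 24.8456.
Social marginal benefit = demand + MEB = 232.942 - 3.191x.
Set SMB = MC: 232.942 - 3.191x = 58.157 + 3.232x → x* = 27.2124.
Gap = |24.8456 − 27.2124| = 2.3668.

2.367 units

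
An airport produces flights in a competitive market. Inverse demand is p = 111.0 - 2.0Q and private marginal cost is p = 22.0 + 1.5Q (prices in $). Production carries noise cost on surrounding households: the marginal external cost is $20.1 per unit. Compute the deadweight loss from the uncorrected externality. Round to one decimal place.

Market equilibrium (private): 22.0 + 1.5Q = 111.0 - 2.0Q → Q_m = 25.4286.
Social marginal cost = private MC + MEC = 42.1 + 1.5Q.
Set SMC = demand: 42.1 + 1.5Q = 111.0 - 2.0Q → Q* = 19.6857.
Between Q* and Q_m the wedge SMC − demand runs linearly from 0 to MEC(Q_m), so the loss is a triangle.
DWL = ½ × 5.7429 × 20.1000 = 57.7161.

DWL = $57.7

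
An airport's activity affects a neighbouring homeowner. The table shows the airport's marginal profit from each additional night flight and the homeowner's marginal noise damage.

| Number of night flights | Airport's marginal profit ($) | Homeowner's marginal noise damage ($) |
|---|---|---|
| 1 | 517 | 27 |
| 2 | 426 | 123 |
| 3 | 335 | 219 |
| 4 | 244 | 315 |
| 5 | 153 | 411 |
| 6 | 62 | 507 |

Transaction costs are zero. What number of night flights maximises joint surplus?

3

Bargaining reaches the level where marginal profit last exceeds marginal noise damage.
That holds through level 3 (335 ≥ 219) but not at 4 (244 < 315).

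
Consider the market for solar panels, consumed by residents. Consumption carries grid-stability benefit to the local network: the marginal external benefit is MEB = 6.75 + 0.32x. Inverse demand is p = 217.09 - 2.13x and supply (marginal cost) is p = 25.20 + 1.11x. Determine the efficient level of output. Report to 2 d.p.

Social marginal benefit = demand + MEB = 223.84 - 1.81x.
Set SMB = MC: 223.84 - 1.81x = 25.20 + 1.11x → x* = 68.0274.

x* = 68.03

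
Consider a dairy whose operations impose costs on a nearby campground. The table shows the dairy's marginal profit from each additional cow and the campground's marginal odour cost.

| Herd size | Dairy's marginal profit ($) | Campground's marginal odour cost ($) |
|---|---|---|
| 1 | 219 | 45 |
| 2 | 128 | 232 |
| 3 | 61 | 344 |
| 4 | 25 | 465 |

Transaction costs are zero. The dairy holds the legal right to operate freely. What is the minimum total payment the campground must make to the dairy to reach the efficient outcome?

Left alone the dairy would choose level 4 (marginal profit stays positive).
Efficient level: k* = 1 (marginal profit ≥ marginal odour cost through 1).
The campground must at least cover the dairy's forgone profit from cutting 4→1: 128 + 61 + 25 = 214.

$214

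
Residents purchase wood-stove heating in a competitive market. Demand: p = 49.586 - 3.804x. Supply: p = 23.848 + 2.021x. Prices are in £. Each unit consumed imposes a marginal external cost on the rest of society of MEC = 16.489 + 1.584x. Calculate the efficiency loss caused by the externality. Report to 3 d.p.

Market equilibrium (private): 23.848 + 2.021x = 49.586 - 3.804x → x_m = 4.4185.
Social marginal benefit = demand − MEC = 33.097 - 5.388x.
Set SMB = MC: 33.097 - 5.388x = 23.848 + 2.021x → x* = 1.2483.
The welfare-loss triangle has base |x_m − x*| and height MEC(x_m) (the vertical gap between SMB and MC is zero at x* and MEC at x_m).
DWL = ½ × 3.1702 × 23.4880 = 37.2308.

DWL = £37.231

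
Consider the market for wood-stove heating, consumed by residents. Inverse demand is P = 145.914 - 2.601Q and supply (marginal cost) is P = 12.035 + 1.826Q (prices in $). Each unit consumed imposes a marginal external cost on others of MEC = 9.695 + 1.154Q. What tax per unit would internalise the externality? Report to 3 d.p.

tax = $35.373 per unit

Social marginal benefit = demand − MEC = 136.219 - 3.755Q.
Set SMB = MC: 136.219 - 3.755Q = 12.035 + 1.826Q → Q* = 22.2512.
The Pigouvian tax equals MEC at Q*: 9.695 + 1.154×22.2512 = 35.3729.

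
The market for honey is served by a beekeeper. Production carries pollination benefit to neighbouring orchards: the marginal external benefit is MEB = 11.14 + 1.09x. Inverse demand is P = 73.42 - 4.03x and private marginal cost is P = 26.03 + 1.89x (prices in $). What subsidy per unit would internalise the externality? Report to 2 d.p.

subsidy = $24.35 per unit

Social marginal cost = private MC − MEB = 14.89 + 0.80x.
Set SMC = demand: 14.89 + 0.80x = 73.42 - 4.03x → x* = 12.1180.
The Pigouvian subsidy equals MEB at x*: 11.14 + 1.09×12.1180 = 24.3486.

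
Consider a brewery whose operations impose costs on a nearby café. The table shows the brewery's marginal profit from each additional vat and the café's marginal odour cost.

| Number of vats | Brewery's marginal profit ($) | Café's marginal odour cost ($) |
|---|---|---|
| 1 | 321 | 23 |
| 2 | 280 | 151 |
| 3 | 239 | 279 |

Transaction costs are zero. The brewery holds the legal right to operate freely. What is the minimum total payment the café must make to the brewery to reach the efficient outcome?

$239

Left alone the brewery would choose level 3 (marginal profit stays positive).
Efficient level: k* = 2 (marginal profit ≥ marginal odour cost through 2).
The café must at least cover the brewery's forgone profit from cutting 3→2: 239 = 239.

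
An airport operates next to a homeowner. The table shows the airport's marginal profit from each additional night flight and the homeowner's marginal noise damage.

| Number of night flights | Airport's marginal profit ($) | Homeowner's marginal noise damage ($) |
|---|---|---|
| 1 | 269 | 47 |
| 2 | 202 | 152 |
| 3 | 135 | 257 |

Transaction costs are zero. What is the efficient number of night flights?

2

Bargaining reaches the level where marginal profit last exceeds marginal noise damage.
That holds through level 2 (202 ≥ 152) but not at 3 (135 < 257).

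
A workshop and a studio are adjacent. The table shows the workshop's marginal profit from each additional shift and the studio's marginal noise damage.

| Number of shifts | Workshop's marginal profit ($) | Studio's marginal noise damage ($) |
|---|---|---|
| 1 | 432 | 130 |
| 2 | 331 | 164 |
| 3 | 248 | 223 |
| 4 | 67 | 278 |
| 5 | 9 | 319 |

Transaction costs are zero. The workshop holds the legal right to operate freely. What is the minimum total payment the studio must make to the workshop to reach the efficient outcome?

Left alone the workshop would choose level 5 (marginal profit stays positive).
Efficient level: k* = 3 (marginal profit ≥ marginal noise damage through 3).
The studio must at least cover the workshop's forgone profit from cutting 5→3: 67 + 9 = 76.

$76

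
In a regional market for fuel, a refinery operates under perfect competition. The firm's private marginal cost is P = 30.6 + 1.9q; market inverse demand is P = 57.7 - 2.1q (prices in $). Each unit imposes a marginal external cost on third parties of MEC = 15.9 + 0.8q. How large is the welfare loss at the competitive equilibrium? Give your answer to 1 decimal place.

DWL = $47.3

Market equilibrium (private): 30.6 + 1.9q = 57.7 - 2.1q → q_m = 6.7750.
Social marginal cost = private MC + MEC = 46.5 + 2.7q.
Set SMC = demand: 46.5 + 2.7q = 57.7 - 2.1q → q* = 2.3333.
The welfare-loss triangle has base |q_m − q*| and height MEC(q_m) (the vertical gap between SMC and demand is zero at q* and MEC at q_m).
DWL = ½ × 4.4417 × 21.3200 = 47.3485.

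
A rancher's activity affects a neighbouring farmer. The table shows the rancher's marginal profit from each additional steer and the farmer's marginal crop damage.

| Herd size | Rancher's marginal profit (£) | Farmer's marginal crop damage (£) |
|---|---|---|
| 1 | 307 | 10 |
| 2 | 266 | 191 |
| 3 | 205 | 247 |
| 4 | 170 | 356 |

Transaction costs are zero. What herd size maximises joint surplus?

2

Bargaining reaches the level where marginal profit last exceeds marginal crop damage.
That holds through level 2 (266 ≥ 191) but not at 3 (205 < 247).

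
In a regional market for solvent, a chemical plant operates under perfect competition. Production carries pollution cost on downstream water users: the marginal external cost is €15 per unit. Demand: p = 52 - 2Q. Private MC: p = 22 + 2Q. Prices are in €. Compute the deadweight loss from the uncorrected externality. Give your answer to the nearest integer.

DWL = €28

Market equilibrium (private): 22 + 2Q = 52 - 2Q → Q_m = 7.5000.
Social marginal cost = private MC + MEC = 37 + 2Q.
Set SMC = demand: 37 + 2Q = 52 - 2Q → Q* = 3.7500.
The loss is the area between SMC and demand from Q* to Q_m; with linear curves that's a triangle of height MEC(Q_m).
DWL = ½ × 3.7500 × 15.0000 = 28.1250.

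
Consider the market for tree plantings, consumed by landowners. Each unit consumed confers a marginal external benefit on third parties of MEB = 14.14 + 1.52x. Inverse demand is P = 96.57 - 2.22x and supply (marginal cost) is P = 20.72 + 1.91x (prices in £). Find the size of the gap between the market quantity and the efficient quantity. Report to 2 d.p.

16.11 units

Market equilibrium (private): 20.72 + 1.91x = 96.57 - 2.22x → x_m = 18.3656.
Social marginal benefit = demand + MEB = 110.71 - 0.70x.
Set SMB = MC: 110.71 - 0.70x = 20.72 + 1.91x → x* = 34.4789.
Gap = |18.3656 − 34.4789| = 16.1133.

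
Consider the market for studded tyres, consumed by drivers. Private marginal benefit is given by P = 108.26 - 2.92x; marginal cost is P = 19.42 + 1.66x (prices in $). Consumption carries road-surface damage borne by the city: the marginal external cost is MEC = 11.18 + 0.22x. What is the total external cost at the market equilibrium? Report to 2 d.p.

Market equilibrium (private): 19.42 + 1.66x = 108.26 - 2.92x → x_m = 19.3974.
Total external cost = ∫₀^{x_m} (11.18 + 0.22x) dx = 11.18×19.3974 + ½×0.22×19.3974² = 258.2514.

$258.25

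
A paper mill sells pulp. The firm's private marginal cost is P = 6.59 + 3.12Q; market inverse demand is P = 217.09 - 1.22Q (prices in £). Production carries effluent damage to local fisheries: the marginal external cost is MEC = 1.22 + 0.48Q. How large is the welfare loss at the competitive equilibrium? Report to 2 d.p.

Market equilibrium (private): 6.59 + 3.12Q = 217.09 - 1.22Q → Q_m = 48.5023.
Social marginal cost = private MC + MEC = 7.81 + 3.60Q.
Set SMC = demand: 7.81 + 3.60Q = 217.09 - 1.22Q → Q* = 43.4191.
Height of the DWL triangle at Q_m is SMC(Q_m) − demand(Q_m) = MEC(Q_m) = 24.5011.
DWL = ½ × 5.0832 × 24.5011 = 62.2720.

DWL = £62.27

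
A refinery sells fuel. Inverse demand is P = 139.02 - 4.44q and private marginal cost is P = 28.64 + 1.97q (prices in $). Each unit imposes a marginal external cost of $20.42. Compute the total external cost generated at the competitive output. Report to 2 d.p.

$351.63

Market equilibrium (private): 28.64 + 1.97q = 139.02 - 4.44q → q_m = 17.2200.
Total external cost = MEC × q_m = 20.42 × 17.2200 = 351.6324.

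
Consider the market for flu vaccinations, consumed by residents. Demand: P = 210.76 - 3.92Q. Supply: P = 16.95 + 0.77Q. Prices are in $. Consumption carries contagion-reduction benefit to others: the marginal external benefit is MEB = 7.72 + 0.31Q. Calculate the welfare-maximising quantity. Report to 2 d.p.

Q* = 46.01

Social marginal benefit = demand + MEB = 218.48 - 3.61Q.
Set SMB = MC: 218.48 - 3.61Q = 16.95 + 0.77Q → Q* = 46.0114.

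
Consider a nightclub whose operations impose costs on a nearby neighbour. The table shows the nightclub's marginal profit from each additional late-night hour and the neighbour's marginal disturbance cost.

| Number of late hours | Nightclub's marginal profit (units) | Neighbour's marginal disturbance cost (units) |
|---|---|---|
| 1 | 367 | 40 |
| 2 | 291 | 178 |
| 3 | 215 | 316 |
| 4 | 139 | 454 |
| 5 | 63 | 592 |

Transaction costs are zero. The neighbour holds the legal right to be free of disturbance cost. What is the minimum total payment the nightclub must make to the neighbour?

218

Efficient level: marginal profit ≥ marginal disturbance cost through level 2, so k* = 2.
With the neighbour holding the right, the nightclub must at least compensate total damage at k*: 40 + 178 = 218.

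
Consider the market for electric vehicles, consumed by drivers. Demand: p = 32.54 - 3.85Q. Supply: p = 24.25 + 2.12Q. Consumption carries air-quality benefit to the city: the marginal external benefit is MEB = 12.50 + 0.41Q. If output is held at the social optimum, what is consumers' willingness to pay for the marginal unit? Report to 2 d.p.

P = 18.14

Social marginal benefit = demand + MEB = 45.04 - 3.44Q.
Set SMB = MC: 45.04 - 3.44Q = 24.25 + 2.12Q → Q* = 3.7392.
Consumer price on the demand curve at Q*: 32.54 − 3.85×3.7392 = 18.1441.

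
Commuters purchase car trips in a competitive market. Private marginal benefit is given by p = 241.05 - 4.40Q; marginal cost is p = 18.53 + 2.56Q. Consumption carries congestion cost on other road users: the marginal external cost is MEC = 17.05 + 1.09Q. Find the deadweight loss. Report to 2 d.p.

DWL = 167.30

Market equilibrium (private): 18.53 + 2.56Q = 241.05 - 4.40Q → Q_m = 31.9713.
Social marginal benefit = demand − MEC = 224.00 - 5.49Q.
Set SMB = MC: 224.00 - 5.49Q = 18.53 + 2.56Q → Q* = 25.5242.
The loss is the area between SMB and MC from Q* to Q_m; with linear curves that's a triangle of height MEC(Q_m).
DWL = ½ × 6.4471 × 51.8987 = 167.2981.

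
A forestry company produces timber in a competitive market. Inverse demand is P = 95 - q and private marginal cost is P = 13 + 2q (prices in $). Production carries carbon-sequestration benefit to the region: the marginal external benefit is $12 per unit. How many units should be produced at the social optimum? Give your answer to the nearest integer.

q* = 31

Social marginal cost = private MC − MEB = 1 + 2q.
Set SMC = demand: 1 + 2q = 95 - q → q* = 31.3333.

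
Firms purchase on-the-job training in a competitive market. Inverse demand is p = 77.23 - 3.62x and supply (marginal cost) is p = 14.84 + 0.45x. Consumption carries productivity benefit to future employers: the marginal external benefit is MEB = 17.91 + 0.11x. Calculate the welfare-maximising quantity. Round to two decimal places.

x* = 20.28

Social marginal benefit = demand + MEB = 95.14 - 3.51x.
Set SMB = MC: 95.14 - 3.51x = 14.84 + 0.45x → x* = 20.2778.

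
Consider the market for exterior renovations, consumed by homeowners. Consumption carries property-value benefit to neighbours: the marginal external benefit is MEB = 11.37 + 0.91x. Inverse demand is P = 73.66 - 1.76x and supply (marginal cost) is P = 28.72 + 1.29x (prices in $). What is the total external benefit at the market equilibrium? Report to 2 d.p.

$266.31

Market equilibrium (private): 28.72 + 1.29x = 73.66 - 1.76x → x_m = 14.7344.
Total external benefit = ∫₀^{x_m} (11.37 + 0.91x) dx = 11.37×14.7344 + ½×0.91×14.7344² = 266.3118.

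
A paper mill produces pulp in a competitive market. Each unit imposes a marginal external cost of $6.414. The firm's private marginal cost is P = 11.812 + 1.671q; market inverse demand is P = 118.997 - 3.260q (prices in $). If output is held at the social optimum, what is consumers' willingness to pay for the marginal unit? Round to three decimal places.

Social marginal cost = private MC + MEC = 18.226 + 1.671q.
Set SMC = demand: 18.226 + 1.671q = 118.997 - 3.260q → q* = 20.4362.
Consumer price on the demand curve at q*: 118.997 − 3.260×20.4362 = 52.3750.

P = $52.375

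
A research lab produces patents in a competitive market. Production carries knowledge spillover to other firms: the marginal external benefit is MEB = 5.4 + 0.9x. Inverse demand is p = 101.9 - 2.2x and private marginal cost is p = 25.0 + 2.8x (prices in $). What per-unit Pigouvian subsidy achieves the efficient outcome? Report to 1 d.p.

Social marginal cost = private MC − MEB = 19.6 + 1.9x.
Set SMC = demand: 19.6 + 1.9x = 101.9 - 2.2x → x* = 20.0732.
The Pigouvian subsidy equals MEB at x*: 5.4 + 0.9×20.0732 = 23.4659.

subsidy = $23.5 per unit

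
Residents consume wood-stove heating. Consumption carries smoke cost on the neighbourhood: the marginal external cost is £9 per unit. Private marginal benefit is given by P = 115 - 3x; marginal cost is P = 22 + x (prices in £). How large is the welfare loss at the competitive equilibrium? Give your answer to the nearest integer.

Market equilibrium (private): 22 + x = 115 - 3x → x_m = 23.2500.
Social marginal benefit = demand − MEC = 106 - 3x.
Set SMB = MC: 106 - 3x = 22 + x → x* = 21.0000.
Height of the DWL triangle at x_m is MC(x_m) − SMB(x_m) = MEC(x_m) = 9.0000.
DWL = ½ × 2.2500 × 9.0000 = 10.1250.

DWL = £10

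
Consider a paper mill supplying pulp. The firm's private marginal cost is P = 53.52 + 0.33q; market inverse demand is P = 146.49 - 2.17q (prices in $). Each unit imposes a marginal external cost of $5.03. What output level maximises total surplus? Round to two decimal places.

q* = 35.18

Social marginal cost = private MC + MEC = 58.55 + 0.33q.
Set SMC = demand: 58.55 + 0.33q = 146.49 - 2.17q → q* = 35.1760.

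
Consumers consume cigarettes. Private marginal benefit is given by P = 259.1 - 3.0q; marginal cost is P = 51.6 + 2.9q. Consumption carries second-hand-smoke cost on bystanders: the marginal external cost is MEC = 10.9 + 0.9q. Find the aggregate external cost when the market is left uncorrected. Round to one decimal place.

939.9

Market equilibrium (private): 51.6 + 2.9q = 259.1 - 3.0q → q_m = 35.1695.
Total external cost = ∫₀^{q_m} (10.9 + 0.9q) dq = 10.9×35.1695 + ½×0.9×35.1695² = 939.9497.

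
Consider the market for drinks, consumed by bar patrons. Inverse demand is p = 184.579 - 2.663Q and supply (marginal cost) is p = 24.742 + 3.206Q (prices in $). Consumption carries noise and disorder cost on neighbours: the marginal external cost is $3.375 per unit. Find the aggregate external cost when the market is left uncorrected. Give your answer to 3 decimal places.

Market equilibrium (private): 24.742 + 3.206Q = 184.579 - 2.663Q → Q_m = 27.2341.
Total external cost = MEC × Q_m = 3.375 × 27.2341 = 91.9151.

$91.915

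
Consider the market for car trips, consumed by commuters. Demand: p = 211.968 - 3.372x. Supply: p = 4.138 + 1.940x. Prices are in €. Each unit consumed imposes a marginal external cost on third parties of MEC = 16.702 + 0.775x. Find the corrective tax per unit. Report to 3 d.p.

tax = €41.037 per unit

Social marginal benefit = demand − MEC = 195.266 - 4.147x.
Set SMB = MC: 195.266 - 4.147x = 4.138 + 1.940x → x* = 31.3994.
The Pigouvian tax equals MEC at x*: 16.702 + 0.775×31.3994 = 41.0365.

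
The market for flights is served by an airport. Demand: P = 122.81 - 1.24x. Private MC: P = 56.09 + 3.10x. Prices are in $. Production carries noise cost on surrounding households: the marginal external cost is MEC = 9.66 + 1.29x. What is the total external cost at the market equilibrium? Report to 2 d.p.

Market equilibrium (private): 56.09 + 3.10x = 122.81 - 1.24x → x_m = 15.3733.
Total external cost = ∫₀^{x_m} (9.66 + 1.29x) dx = 9.66×15.3733 + ½×1.29×15.3733² = 300.9443.

$300.94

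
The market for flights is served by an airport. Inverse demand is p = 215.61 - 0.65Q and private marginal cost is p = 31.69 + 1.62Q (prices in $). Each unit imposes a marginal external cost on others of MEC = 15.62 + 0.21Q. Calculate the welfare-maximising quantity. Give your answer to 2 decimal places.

Q* = 67.86

Social marginal cost = private MC + MEC = 47.31 + 1.83Q.
Set SMC = demand: 47.31 + 1.83Q = 215.61 - 0.65Q → Q* = 67.8629.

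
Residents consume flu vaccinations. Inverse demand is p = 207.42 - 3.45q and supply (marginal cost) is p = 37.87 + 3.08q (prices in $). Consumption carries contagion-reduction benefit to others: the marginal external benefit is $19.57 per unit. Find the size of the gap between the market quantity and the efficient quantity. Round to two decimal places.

Market equilibrium (private): 37.87 + 3.08q = 207.42 - 3.45q → q_m = 25.9648.
Social marginal benefit = demand + MEB = 226.99 - 3.45q.
Set SMB = MC: 226.99 - 3.45q = 37.87 + 3.08q → q* = 28.9617.
Gap = |25.9648 − 28.9617| = 2.9969.

3.00 units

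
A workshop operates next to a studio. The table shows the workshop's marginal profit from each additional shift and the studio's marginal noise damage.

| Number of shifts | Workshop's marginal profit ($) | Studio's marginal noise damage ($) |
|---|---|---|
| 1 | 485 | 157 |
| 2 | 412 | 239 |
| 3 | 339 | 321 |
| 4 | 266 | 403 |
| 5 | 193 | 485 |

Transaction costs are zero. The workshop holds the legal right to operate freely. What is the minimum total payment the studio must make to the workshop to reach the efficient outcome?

$459

Left alone the workshop would choose level 5 (marginal profit stays positive).
Efficient level: k* = 3 (marginal profit ≥ marginal noise damage through 3).
The studio must at least cover the workshop's forgone profit from cutting 5→3: 266 + 193 = 459.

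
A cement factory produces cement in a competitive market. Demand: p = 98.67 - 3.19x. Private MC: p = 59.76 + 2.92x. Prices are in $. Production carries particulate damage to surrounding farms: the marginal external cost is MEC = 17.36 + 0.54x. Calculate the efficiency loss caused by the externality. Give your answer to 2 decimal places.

DWL = $32.53

Market equilibrium (private): 59.76 + 2.92x = 98.67 - 3.19x → x_m = 6.3682.
Social marginal cost = private MC + MEC = 77.12 + 3.46x.
Set SMC = demand: 77.12 + 3.46x = 98.67 - 3.19x → x* = 3.2406.
Height of the DWL triangle at x_m is SMC(x_m) − demand(x_m) = MEC(x_m) = 20.7989.
DWL = ½ × 3.1276 × 20.7989 = 32.5253.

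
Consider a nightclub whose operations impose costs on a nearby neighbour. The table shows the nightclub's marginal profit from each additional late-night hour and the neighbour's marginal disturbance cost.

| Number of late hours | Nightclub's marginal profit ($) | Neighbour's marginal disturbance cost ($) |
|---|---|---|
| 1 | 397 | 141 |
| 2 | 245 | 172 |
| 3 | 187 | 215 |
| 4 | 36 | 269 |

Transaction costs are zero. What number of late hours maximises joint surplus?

2

Bargaining reaches the level where marginal profit last exceeds marginal disturbance cost.
That holds through level 2 (245 ≥ 172) but not at 3 (187 < 215).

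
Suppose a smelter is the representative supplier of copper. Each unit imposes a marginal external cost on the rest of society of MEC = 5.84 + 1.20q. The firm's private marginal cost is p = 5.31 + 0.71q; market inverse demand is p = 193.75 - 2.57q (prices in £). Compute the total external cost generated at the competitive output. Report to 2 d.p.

Market equilibrium (private): 5.31 + 0.71q = 193.75 - 2.57q → q_m = 57.4512.
Total external cost = ∫₀^{q_m} (5.84 + 1.20q) dq = 5.84×57.4512 + ½×1.20×57.4512² = 2315.8992.

£2315.90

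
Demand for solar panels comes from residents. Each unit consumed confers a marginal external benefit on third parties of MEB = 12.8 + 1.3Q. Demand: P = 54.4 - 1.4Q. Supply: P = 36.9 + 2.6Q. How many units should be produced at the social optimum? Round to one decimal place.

Q* = 11.2

Social marginal benefit = demand + MEB = 67.2 - 0.1Q.
Set SMB = MC: 67.2 - 0.1Q = 36.9 + 2.6Q → Q* = 11.2222.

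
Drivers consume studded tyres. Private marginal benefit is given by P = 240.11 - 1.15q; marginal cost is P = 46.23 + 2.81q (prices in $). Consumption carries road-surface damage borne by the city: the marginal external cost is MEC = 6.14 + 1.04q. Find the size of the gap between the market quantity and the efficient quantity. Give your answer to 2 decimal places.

Market equilibrium (private): 46.23 + 2.81q = 240.11 - 1.15q → q_m = 48.9596.
Social marginal benefit = demand − MEC = 233.97 - 2.19q.
Set SMB = MC: 233.97 - 2.19q = 46.23 + 2.81q → q* = 37.5480.
Gap = |48.9596 − 37.5480| = 11.4116.

11.41 units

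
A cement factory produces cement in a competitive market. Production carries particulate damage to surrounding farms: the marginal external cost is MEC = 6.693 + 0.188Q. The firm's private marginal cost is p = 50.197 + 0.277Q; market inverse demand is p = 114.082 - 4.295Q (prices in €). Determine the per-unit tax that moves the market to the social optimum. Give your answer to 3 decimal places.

Social marginal cost = private MC + MEC = 56.890 + 0.465Q.
Set SMC = demand: 56.890 + 0.465Q = 114.082 - 4.295Q → Q* = 12.0151.
The Pigouvian tax equals MEC at Q*: 6.693 + 0.188×12.0151 = 8.9518.

tax = €8.952 per unit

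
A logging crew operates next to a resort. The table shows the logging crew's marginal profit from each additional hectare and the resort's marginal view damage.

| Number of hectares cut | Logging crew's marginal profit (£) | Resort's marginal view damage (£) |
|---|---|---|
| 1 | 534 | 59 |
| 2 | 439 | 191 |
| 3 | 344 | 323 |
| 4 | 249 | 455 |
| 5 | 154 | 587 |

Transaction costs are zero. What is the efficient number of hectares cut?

Bargaining reaches the level where marginal profit last exceeds marginal view damage.
That holds through level 3 (344 ≥ 323) but not at 4 (249 < 455).

3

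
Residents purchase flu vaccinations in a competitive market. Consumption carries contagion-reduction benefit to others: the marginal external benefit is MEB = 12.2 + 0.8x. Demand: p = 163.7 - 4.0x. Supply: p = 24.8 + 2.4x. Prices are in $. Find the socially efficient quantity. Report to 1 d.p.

Social marginal benefit = demand + MEB = 175.9 - 3.2x.
Set SMB = MC: 175.9 - 3.2x = 24.8 + 2.4x → x* = 26.9821.

x* = 27.0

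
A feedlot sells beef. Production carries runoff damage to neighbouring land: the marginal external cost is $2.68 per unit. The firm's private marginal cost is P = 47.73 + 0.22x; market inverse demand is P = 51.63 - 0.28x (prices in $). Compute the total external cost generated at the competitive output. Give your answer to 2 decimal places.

$20.90

Market equilibrium (private): 47.73 + 0.22x = 51.63 - 0.28x → x_m = 7.8000.
Total external cost = MEC × x_m = 2.68 × 7.8000 = 20.9040.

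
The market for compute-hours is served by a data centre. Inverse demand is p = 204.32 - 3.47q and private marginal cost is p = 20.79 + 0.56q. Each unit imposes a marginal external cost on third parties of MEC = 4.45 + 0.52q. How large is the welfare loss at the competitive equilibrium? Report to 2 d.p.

DWL = 86.96

Market equilibrium (private): 20.79 + 0.56q = 204.32 - 3.47q → q_m = 45.5409.
Social marginal cost = private MC + MEC = 25.24 + 1.08q.
Set SMC = demand: 25.24 + 1.08q = 204.32 - 3.47q → q* = 39.3582.
The welfare-loss triangle has base |q_m − q*| and height MEC(q_m) (the vertical gap between SMC and demand is zero at q* and MEC at q_m).
DWL = ½ × 6.1827 × 28.1313 = 86.9637.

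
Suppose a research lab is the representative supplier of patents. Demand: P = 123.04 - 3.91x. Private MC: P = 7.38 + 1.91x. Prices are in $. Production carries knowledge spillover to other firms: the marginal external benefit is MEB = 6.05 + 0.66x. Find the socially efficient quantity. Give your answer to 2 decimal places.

x* = 23.59

Social marginal cost = private MC − MEB = 1.33 + 1.25x.
Set SMC = demand: 1.33 + 1.25x = 123.04 - 3.91x → x* = 23.5872.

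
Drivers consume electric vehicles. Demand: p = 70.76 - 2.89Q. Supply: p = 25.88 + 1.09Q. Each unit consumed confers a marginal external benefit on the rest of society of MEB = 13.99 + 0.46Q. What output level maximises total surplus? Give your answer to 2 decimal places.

Social marginal benefit = demand + MEB = 84.75 - 2.43Q.
Set SMB = MC: 84.75 - 2.43Q = 25.88 + 1.09Q → Q* = 16.7244.

Q* = 16.72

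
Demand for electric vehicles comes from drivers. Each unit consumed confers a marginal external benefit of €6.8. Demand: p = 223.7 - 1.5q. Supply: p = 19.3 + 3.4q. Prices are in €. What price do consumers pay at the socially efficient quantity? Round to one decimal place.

P = €159.0

Social marginal benefit = demand + MEB = 230.5 - 1.5q.
Set SMB = MC: 230.5 - 1.5q = 19.3 + 3.4q → q* = 43.1020.
Consumer price on the demand curve at q*: 223.7 − 1.5×43.1020 = 159.0470.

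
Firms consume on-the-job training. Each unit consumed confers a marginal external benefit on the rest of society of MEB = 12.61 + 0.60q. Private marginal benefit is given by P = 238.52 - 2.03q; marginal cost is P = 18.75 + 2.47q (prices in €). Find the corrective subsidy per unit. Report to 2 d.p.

subsidy = €48.36 per unit

Social marginal benefit = demand + MEB = 251.13 - 1.43q.
Set SMB = MC: 251.13 - 1.43q = 18.75 + 2.47q → q* = 59.5846.
The Pigouvian subsidy equals MEB at q*: 12.61 + 0.60×59.5846 = 48.3608.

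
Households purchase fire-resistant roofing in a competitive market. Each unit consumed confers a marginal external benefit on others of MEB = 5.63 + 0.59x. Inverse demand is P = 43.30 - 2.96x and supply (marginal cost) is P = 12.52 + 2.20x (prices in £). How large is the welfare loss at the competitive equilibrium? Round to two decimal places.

Market equilibrium (private): 12.52 + 2.20x = 43.30 - 2.96x → x_m = 5.9651.
Social marginal benefit = demand + MEB = 48.93 - 2.37x.
Set SMB = MC: 48.93 - 2.37x = 12.52 + 2.20x → x* = 7.9672.
The welfare-loss triangle has base |x_m − x*| and height MEB(x_m) (the vertical gap between SMB and MC is zero at x* and MEB at x_m).
DWL = ½ × 2.0021 × 9.1494 = 9.1590.

DWL = £9.16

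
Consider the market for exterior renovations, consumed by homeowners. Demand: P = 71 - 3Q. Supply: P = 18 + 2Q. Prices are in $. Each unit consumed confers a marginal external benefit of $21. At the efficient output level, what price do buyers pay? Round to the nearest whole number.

P = $27

Social marginal benefit = demand + MEB = 92 - 3Q.
Set SMB = MC: 92 - 3Q = 18 + 2Q → Q* = 14.8000.
Consumer price on the demand curve at Q*: 71 − 3×14.8000 = 26.6000.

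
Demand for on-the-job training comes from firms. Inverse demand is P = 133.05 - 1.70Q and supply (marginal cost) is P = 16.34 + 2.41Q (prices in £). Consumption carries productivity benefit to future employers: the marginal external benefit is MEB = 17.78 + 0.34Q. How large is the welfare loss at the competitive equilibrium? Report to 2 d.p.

Market equilibrium (private): 16.34 + 2.41Q = 133.05 - 1.70Q → Q_m = 28.3966.
Social marginal benefit = demand + MEB = 150.83 - 1.36Q.
Set SMB = MC: 150.83 - 1.36Q = 16.34 + 2.41Q → Q* = 35.6737.
The loss is the area between SMB and MC from Q* to Q_m; with linear curves that's a triangle of height MEB(Q_m).
DWL = ½ × 7.2771 × 27.4348 = 99.8229.

DWL = £99.82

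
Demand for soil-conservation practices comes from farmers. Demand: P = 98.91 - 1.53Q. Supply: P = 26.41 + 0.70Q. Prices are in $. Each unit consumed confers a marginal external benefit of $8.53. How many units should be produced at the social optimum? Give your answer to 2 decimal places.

Social marginal benefit = demand + MEB = 107.44 - 1.53Q.
Set SMB = MC: 107.44 - 1.53Q = 26.41 + 0.70Q → Q* = 36.3363.

Q* = 36.34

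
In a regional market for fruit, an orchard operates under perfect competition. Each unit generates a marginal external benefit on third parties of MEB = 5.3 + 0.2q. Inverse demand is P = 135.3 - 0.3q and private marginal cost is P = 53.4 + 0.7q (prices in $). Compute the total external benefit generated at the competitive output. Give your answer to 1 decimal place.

$1104.8

Market equilibrium (private): 53.4 + 0.7q = 135.3 - 0.3q → q_m = 81.9000.
Total external benefit = ∫₀^{q_m} (5.3 + 0.2q) dq = 5.3×81.9000 + ½×0.2×81.9000² = 1104.8310.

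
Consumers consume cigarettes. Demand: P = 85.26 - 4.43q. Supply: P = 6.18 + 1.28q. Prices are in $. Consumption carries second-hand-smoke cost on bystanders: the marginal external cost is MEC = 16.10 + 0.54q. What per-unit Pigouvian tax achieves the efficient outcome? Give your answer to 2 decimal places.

tax = $21.54 per unit

Social marginal benefit = demand − MEC = 69.16 - 4.97q.
Set SMB = MC: 69.16 - 4.97q = 6.18 + 1.28q → q* = 10.0768.
The Pigouvian tax equals MEC at q*: 16.10 + 0.54×10.0768 = 21.5415.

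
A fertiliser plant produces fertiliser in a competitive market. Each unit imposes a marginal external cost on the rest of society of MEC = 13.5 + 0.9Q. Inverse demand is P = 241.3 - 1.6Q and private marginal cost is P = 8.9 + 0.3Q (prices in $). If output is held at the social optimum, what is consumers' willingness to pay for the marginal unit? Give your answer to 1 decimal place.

Social marginal cost = private MC + MEC = 22.4 + 1.2Q.
Set SMC = demand: 22.4 + 1.2Q = 241.3 - 1.6Q → Q* = 78.1786.
Consumer price on the demand curve at Q*: 241.3 − 1.6×78.1786 = 116.2142.

P = $116.2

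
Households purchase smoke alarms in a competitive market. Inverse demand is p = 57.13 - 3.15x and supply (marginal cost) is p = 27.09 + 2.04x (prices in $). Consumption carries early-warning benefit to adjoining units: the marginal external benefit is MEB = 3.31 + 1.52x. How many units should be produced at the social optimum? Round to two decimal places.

Social marginal benefit = demand + MEB = 60.44 - 1.63x.
Set SMB = MC: 60.44 - 1.63x = 27.09 + 2.04x → x* = 9.0872.

x* = 9.09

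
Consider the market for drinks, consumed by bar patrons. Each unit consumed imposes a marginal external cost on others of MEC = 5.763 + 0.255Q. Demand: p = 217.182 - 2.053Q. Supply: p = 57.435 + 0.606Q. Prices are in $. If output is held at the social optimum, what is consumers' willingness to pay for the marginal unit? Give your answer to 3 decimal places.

P = $108.696

Social marginal benefit = demand − MEC = 211.419 - 2.308Q.
Set SMB = MC: 211.419 - 2.308Q = 57.435 + 0.606Q → Q* = 52.8428.
Consumer price on the demand curve at Q*: 217.182 − 2.053×52.8428 = 108.6957.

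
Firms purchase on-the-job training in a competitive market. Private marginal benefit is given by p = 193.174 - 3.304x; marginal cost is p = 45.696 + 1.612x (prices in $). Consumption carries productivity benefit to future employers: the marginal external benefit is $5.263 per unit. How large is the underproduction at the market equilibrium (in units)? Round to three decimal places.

1.071 units

Market equilibrium (private): 45.696 + 1.612x = 193.174 - 3.304x → x_m = 29.9996.
Social marginal benefit = demand + MEB = 198.437 - 3.304x.
Set SMB = MC: 198.437 - 3.304x = 45.696 + 1.612x → x* = 31.0702.
Gap = |29.9996 − 31.0702| = 1.0706.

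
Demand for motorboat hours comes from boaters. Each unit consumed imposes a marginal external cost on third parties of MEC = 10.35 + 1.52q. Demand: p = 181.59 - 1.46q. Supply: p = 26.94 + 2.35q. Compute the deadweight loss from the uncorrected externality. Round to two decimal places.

DWL = 486.95

Market equilibrium (private): 26.94 + 2.35q = 181.59 - 1.46q → q_m = 40.5906.
Social marginal benefit = demand − MEC = 171.24 - 2.98q.
Set SMB = MC: 171.24 - 2.98q = 26.94 + 2.35q → q* = 27.0732.
Between q* and q_m the wedge MC − SMB runs linearly from 0 to MEC(q_m), so the loss is a triangle.
DWL = ½ × 13.5174 × 72.0476 = 486.9481.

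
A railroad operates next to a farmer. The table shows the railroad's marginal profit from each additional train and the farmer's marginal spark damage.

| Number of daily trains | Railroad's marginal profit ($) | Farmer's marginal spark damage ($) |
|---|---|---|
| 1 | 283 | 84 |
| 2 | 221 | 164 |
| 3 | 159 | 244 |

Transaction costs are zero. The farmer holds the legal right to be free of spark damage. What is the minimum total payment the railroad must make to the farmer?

$248

Efficient level: marginal profit ≥ marginal spark damage through level 2, so k* = 2.
With the farmer holding the right, the railroad must at least compensate total damage at k*: 84 + 164 = 248.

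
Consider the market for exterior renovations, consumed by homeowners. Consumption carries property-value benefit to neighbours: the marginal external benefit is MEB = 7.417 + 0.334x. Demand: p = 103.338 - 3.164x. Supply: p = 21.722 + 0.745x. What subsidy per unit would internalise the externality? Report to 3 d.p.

subsidy = 15.735 per unit

Social marginal benefit = demand + MEB = 110.755 - 2.830x.
Set SMB = MC: 110.755 - 2.830x = 21.722 + 0.745x → x* = 24.9043.
The Pigouvian subsidy equals MEB at x*: 7.417 + 0.334×24.9043 = 15.7350.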